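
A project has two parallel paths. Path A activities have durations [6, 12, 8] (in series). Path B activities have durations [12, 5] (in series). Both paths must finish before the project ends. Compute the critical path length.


Path A total = 6 + 12 + 8 = 26
Path B total = 12 + 5 = 17
Critical path = longest path = max(26, 17) = 26

26


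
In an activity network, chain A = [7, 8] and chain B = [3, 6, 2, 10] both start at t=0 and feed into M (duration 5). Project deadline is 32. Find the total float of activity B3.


Forward pass: ES(B3) = sum of predecessors on chain B = 9
EF = ES + duration = 9 + 2 = 11
Backward pass: LF(M) = deadline = 32; LS(M) = 32 - 5 = 27
LF(B3) = LS(M) - sum(successors on chain B) = 27 - 10 = 17
LS = LF - duration = 17 - 2 = 15
Total float = LS - ES = 15 - 9 = 6

6


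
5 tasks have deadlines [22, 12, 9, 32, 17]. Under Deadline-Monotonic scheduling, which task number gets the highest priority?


Sort tasks by relative deadline (ascending):
  Task 3: deadline = 9
  Task 2: deadline = 12
  Task 5: deadline = 17
  Task 1: deadline = 22
  Task 4: deadline = 32
Priority order (highest first): [3, 2, 5, 1, 4]
Highest priority task = 3

3


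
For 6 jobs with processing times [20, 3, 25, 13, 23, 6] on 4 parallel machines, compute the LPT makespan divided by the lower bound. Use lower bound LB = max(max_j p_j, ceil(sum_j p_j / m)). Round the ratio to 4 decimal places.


LPT order: [25, 23, 20, 13, 6, 3]
Machine loads after assignment: [25, 23, 20, 22]
LPT makespan = 25
Lower bound = max(max_job, ceil(total/4)) = max(25, 23) = 25
Ratio = 25 / 25 = 1.0

1.0


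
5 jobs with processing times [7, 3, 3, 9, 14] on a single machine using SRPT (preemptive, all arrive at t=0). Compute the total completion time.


Since all jobs arrive at t=0, SRPT equals SPT ordering.
SPT order: [3, 3, 7, 9, 14]
Completion times:
  Job 1: p=3, C=3
  Job 2: p=3, C=6
  Job 3: p=7, C=13
  Job 4: p=9, C=22
  Job 5: p=14, C=36
Total completion time = 3 + 6 + 13 + 22 + 36 = 80

80


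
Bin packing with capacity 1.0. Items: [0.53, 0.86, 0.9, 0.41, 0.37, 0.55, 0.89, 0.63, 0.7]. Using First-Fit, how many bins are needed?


Place items sequentially using First-Fit:
  Item 0.53 -> new Bin 1
  Item 0.86 -> new Bin 2
  Item 0.9 -> new Bin 3
  Item 0.41 -> Bin 1 (now 0.94)
  Item 0.37 -> new Bin 4
  Item 0.55 -> Bin 4 (now 0.92)
  Item 0.89 -> new Bin 5
  Item 0.63 -> new Bin 6
  Item 0.7 -> new Bin 7
Total bins used = 7

7


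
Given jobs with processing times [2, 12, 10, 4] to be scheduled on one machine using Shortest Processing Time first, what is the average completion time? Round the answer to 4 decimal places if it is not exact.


Sort jobs by processing time (SPT order): [2, 4, 10, 12]
Compute completion times sequentially:
  Job 1: processing = 2, completes at 2
  Job 2: processing = 4, completes at 6
  Job 3: processing = 10, completes at 16
  Job 4: processing = 12, completes at 28
Sum of completion times = 52
Average completion time = 52/4 = 13.0

13.0


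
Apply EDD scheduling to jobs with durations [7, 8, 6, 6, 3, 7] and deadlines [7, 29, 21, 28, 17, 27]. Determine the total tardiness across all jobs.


Sort by due date (EDD order): [(7, 7), (3, 17), (6, 21), (7, 27), (6, 28), (8, 29)]
Compute completion times and tardiness:
  Job 1: p=7, d=7, C=7, tardiness=max(0,7-7)=0
  Job 2: p=3, d=17, C=10, tardiness=max(0,10-17)=0
  Job 3: p=6, d=21, C=16, tardiness=max(0,16-21)=0
  Job 4: p=7, d=27, C=23, tardiness=max(0,23-27)=0
  Job 5: p=6, d=28, C=29, tardiness=max(0,29-28)=1
  Job 6: p=8, d=29, C=37, tardiness=max(0,37-29)=8
Total tardiness = 9

9


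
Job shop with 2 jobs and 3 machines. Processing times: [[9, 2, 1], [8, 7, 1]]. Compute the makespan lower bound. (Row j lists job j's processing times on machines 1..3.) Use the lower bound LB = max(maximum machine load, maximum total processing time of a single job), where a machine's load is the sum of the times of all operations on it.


Machine loads:
  Machine 1: 9 + 8 = 17
  Machine 2: 2 + 7 = 9
  Machine 3: 1 + 1 = 2
Max machine load = 17
Job totals:
  Job 1: 12
  Job 2: 16
Max job total = 16
Lower bound = max(17, 16) = 17

17


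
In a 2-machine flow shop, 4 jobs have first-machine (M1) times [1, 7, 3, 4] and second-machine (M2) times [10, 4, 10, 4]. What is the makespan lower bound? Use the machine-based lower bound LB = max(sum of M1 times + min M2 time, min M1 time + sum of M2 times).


LB1 = sum(M1 times) + min(M2 times) = 15 + 4 = 19
LB2 = min(M1 times) + sum(M2 times) = 1 + 28 = 29
Lower bound = max(LB1, LB2) = max(19, 29) = 29

29


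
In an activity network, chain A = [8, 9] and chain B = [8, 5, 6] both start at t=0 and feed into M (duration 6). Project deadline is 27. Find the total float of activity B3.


Forward pass: ES(B3) = sum of predecessors on chain B = 13
EF = ES + duration = 13 + 6 = 19
Backward pass: LF(M) = deadline = 27; LS(M) = 27 - 6 = 21
LF(B3) = LS(M) - sum(successors on chain B) = 21 - 0 = 21
LS = LF - duration = 21 - 6 = 15
Total float = LS - ES = 15 - 13 = 2

2


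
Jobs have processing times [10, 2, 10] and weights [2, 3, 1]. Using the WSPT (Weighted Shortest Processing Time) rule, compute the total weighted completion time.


Compute p/w ratios and sort ascending (WSPT): [(2, 3), (10, 2), (10, 1)]
Compute weighted completion times:
  Job (p=2,w=3): C=2, w*C=3*2=6
  Job (p=10,w=2): C=12, w*C=2*12=24
  Job (p=10,w=1): C=22, w*C=1*22=22
Total weighted completion time = 52

52


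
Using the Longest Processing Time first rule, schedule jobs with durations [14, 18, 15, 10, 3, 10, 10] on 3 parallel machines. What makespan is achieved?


Sort jobs in decreasing order (LPT): [18, 15, 14, 10, 10, 10, 3]
Assign each job to the least loaded machine:
  Machine 1: jobs [18, 10], load = 28
  Machine 2: jobs [15, 10], load = 25
  Machine 3: jobs [14, 10, 3], load = 27
Makespan = max load = 28

28


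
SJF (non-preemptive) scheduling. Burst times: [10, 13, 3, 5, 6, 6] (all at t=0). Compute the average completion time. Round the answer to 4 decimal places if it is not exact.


SJF order (ascending): [3, 5, 6, 6, 10, 13]
Completion times:
  Job 1: burst=3, C=3
  Job 2: burst=5, C=8
  Job 3: burst=6, C=14
  Job 4: burst=6, C=20
  Job 5: burst=10, C=30
  Job 6: burst=13, C=43
Average completion = 118/6 = 19.6667

19.6667


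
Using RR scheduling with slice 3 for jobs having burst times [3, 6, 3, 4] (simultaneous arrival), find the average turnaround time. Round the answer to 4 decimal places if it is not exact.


Time quantum = 3
Execution trace:
  J1 runs 3 units, time = 3
  J2 runs 3 units, time = 6
  J3 runs 3 units, time = 9
  J4 runs 3 units, time = 12
  J2 runs 3 units, time = 15
  J4 runs 1 units, time = 16
Finish times: [3, 15, 9, 16]
Average turnaround = 43/4 = 10.75

10.75


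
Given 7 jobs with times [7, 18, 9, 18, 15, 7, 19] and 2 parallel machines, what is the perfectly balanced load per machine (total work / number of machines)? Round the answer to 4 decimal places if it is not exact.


Total processing time = 7 + 18 + 9 + 18 + 15 + 7 + 19 = 93
Number of machines = 2
Ideal balanced load = 93 / 2 = 46.5

46.5


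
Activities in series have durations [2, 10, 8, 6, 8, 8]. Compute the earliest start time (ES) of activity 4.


Activity 4 starts after activities 1 through 3 complete.
Predecessor durations: [2, 10, 8]
ES = 2 + 10 + 8 = 20

20


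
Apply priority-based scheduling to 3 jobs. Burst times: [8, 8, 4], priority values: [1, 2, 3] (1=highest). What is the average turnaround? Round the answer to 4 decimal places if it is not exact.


Sort by priority (ascending = highest first):
Order: [(1, 8), (2, 8), (3, 4)]
Completion times:
  Priority 1, burst=8, C=8
  Priority 2, burst=8, C=16
  Priority 3, burst=4, C=20
Average turnaround = 44/3 = 14.6667

14.6667


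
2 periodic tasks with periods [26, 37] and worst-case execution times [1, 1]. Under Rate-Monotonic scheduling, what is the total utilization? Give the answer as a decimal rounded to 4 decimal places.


Compute individual utilizations (exact fractions):
  Task 1: C/T = 1/26 (approx. 0.0385)
  Task 2: C/T = 1/37 (approx. 0.027)
Total utilization U = 1/26 + 1/37 = 63/962
Rounded to 4 decimal places: U = 0.0655
RM (Liu & Layland) bound for 2 tasks = 0.828427; compare with U = 63/962 (approx. 0.065489)
U <= bound, so schedulable by RM sufficient condition.

0.0655


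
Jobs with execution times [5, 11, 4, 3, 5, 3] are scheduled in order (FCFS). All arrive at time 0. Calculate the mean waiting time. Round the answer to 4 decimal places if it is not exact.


FCFS order (as given): [5, 11, 4, 3, 5, 3]
Waiting times:
  Job 1: wait = 0
  Job 2: wait = 5
  Job 3: wait = 16
  Job 4: wait = 20
  Job 5: wait = 23
  Job 6: wait = 28
Sum of waiting times = 92
Average waiting time = 92/6 = 15.3333

15.3333


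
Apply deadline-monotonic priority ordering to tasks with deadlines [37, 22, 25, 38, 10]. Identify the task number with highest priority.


Sort tasks by relative deadline (ascending):
  Task 5: deadline = 10
  Task 2: deadline = 22
  Task 3: deadline = 25
  Task 1: deadline = 37
  Task 4: deadline = 38
Priority order (highest first): [5, 2, 3, 1, 4]
Highest priority task = 5

5


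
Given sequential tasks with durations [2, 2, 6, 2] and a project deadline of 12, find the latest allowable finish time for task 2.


LF(activity 2) = deadline - sum of successor durations
Successors: activities 3 through 4 with durations [6, 2]
Sum of successor durations = 8
LF = 12 - 8 = 4

4


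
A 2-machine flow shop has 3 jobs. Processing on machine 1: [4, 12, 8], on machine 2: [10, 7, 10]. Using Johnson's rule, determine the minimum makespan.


Apply Johnson's rule:
  Group 1 (a <= b): [(1, 4, 10), (3, 8, 10)]
  Group 2 (a > b): [(2, 12, 7)]
Optimal job order: [1, 3, 2]
Schedule:
  Job 1: M1 done at 4, M2 done at 14
  Job 3: M1 done at 12, M2 done at 24
  Job 2: M1 done at 24, M2 done at 31
Makespan = 31

31


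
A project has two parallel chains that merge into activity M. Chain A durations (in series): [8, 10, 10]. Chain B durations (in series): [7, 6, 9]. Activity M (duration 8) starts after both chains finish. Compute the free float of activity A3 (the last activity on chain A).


ES(A3) = sum of predecessors on chain A = 18
EF(A3) = ES + duration = 18 + 10 = 28
Successor of A3 is M. ES(M) = max(sum(A), sum(B)) = max(28, 22) = 28
Free float = ES(successor) - EF(current) = 28 - 28 = 0

0


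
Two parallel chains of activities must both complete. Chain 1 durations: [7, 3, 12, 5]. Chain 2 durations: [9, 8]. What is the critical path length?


Path A total = 7 + 3 + 12 + 5 = 27
Path B total = 9 + 8 = 17
Critical path = longest path = max(27, 17) = 27

27


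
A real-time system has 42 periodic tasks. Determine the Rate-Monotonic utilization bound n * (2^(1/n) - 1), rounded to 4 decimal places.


Compute 2^(1/42) = 1.0166404394
Subtract 1: 1.0166404394 - 1 = 0.0166404394
Multiply by n: 42 * 0.0166404394 = 0.6988984548
Round to 4 dp: 0.6989

0.6989


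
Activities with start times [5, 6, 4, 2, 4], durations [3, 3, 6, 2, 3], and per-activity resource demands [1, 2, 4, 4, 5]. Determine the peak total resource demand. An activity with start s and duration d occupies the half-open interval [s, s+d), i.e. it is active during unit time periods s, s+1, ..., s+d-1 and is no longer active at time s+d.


Each activity i is active on [start_i, start_i + duration_i).
Compute total resource usage per time slot:
  t=0: active resources = [], total = 0
  t=1: active resources = [], total = 0
  t=2: active resources = [4], total = 4
  t=3: active resources = [4], total = 4
  t=4: active resources = [4, 5], total = 9
  t=5: active resources = [1, 4, 5], total = 10
  t=6: active resources = [1, 2, 4, 5], total = 12
  t=7: active resources = [1, 2, 4], total = 7
  t=8: active resources = [2, 4], total = 6
  t=9: active resources = [4], total = 4
Peak resource demand = 12

12


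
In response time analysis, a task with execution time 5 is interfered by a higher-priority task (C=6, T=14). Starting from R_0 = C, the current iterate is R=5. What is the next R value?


R_next = C + ceil(R_prev / T_hp) * C_hp
ceil(5 / 14) = ceil(0.3571) = 1
Interference = 1 * 6 = 6
R_next = 5 + 6 = 11

11


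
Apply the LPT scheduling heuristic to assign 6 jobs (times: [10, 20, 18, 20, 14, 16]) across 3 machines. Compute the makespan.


Sort jobs in decreasing order (LPT): [20, 20, 18, 16, 14, 10]
Assign each job to the least loaded machine:
  Machine 1: jobs [20, 14], load = 34
  Machine 2: jobs [20, 10], load = 30
  Machine 3: jobs [18, 16], load = 34
Makespan = max load = 34

34


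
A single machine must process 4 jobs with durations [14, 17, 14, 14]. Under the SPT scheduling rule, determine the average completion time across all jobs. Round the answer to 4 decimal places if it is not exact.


Sort jobs by processing time (SPT order): [14, 14, 14, 17]
Compute completion times sequentially:
  Job 1: processing = 14, completes at 14
  Job 2: processing = 14, completes at 28
  Job 3: processing = 14, completes at 42
  Job 4: processing = 17, completes at 59
Sum of completion times = 143
Average completion time = 143/4 = 35.75

35.75


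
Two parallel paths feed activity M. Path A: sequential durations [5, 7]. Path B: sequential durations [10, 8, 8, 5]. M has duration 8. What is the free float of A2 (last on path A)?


ES(A2) = sum of predecessors on chain A = 5
EF(A2) = ES + duration = 5 + 7 = 12
Successor of A2 is M. ES(M) = max(sum(A), sum(B)) = max(12, 31) = 31
Free float = ES(successor) - EF(current) = 31 - 12 = 19

19


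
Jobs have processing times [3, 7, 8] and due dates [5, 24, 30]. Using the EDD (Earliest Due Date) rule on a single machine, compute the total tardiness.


Sort by due date (EDD order): [(3, 5), (7, 24), (8, 30)]
Compute completion times and tardiness:
  Job 1: p=3, d=5, C=3, tardiness=max(0,3-5)=0
  Job 2: p=7, d=24, C=10, tardiness=max(0,10-24)=0
  Job 3: p=8, d=30, C=18, tardiness=max(0,18-30)=0
Total tardiness = 0

0


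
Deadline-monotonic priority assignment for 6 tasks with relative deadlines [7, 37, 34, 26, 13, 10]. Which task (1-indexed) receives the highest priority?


Sort tasks by relative deadline (ascending):
  Task 1: deadline = 7
  Task 6: deadline = 10
  Task 5: deadline = 13
  Task 4: deadline = 26
  Task 3: deadline = 34
  Task 2: deadline = 37
Priority order (highest first): [1, 6, 5, 4, 3, 2]
Highest priority task = 1

1


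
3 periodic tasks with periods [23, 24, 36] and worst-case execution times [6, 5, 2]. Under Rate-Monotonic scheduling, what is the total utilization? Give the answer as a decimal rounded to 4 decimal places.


Compute individual utilizations (exact fractions):
  Task 1: C/T = 6/23 (approx. 0.2609)
  Task 2: C/T = 5/24 (approx. 0.2083)
  Task 3: C/T = 2/36 = 1/18 (approx. 0.0556)
Total utilization U = 6/23 + 5/24 + 1/18 = 869/1656
Rounded to 4 decimal places: U = 0.5248
RM (Liu & Layland) bound for 3 tasks = 0.779763; compare with U = 869/1656 (approx. 0.524758)
U <= bound, so schedulable by RM sufficient condition.

0.5248


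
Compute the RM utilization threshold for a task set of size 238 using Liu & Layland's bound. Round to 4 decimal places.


Compute 2^(1/238) = 1.0029166282
Subtract 1: 1.0029166282 - 1 = 0.0029166282
Multiply by n: 238 * 0.0029166282 = 0.6941575116
Round to 4 dp: 0.6942

0.6942


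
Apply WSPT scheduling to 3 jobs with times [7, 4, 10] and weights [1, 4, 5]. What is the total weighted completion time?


Compute p/w ratios and sort ascending (WSPT): [(4, 4), (10, 5), (7, 1)]
Compute weighted completion times:
  Job (p=4,w=4): C=4, w*C=4*4=16
  Job (p=10,w=5): C=14, w*C=5*14=70
  Job (p=7,w=1): C=21, w*C=1*21=21
Total weighted completion time = 107

107


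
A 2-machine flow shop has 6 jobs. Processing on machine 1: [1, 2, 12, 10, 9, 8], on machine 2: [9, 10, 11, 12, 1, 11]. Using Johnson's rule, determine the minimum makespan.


Apply Johnson's rule:
  Group 1 (a <= b): [(1, 1, 9), (2, 2, 10), (6, 8, 11), (4, 10, 12)]
  Group 2 (a > b): [(3, 12, 11), (5, 9, 1)]
Optimal job order: [1, 2, 6, 4, 3, 5]
Schedule:
  Job 1: M1 done at 1, M2 done at 10
  Job 2: M1 done at 3, M2 done at 20
  Job 6: M1 done at 11, M2 done at 31
  Job 4: M1 done at 21, M2 done at 43
  Job 3: M1 done at 33, M2 done at 54
  Job 5: M1 done at 42, M2 done at 55
Makespan = 55

55


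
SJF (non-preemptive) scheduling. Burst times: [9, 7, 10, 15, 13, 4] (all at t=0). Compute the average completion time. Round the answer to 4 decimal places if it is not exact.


SJF order (ascending): [4, 7, 9, 10, 13, 15]
Completion times:
  Job 1: burst=4, C=4
  Job 2: burst=7, C=11
  Job 3: burst=9, C=20
  Job 4: burst=10, C=30
  Job 5: burst=13, C=43
  Job 6: burst=15, C=58
Average completion = 166/6 = 27.6667

27.6667


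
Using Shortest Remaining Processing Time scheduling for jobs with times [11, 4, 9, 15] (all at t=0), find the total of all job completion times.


Since all jobs arrive at t=0, SRPT equals SPT ordering.
SPT order: [4, 9, 11, 15]
Completion times:
  Job 1: p=4, C=4
  Job 2: p=9, C=13
  Job 3: p=11, C=24
  Job 4: p=15, C=39
Total completion time = 4 + 13 + 24 + 39 = 80

80


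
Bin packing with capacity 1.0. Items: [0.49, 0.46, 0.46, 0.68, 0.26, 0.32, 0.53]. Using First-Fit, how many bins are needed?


Place items sequentially using First-Fit:
  Item 0.49 -> new Bin 1
  Item 0.46 -> Bin 1 (now 0.95)
  Item 0.46 -> new Bin 2
  Item 0.68 -> new Bin 3
  Item 0.26 -> Bin 2 (now 0.72)
  Item 0.32 -> Bin 3 (now 1.0)
  Item 0.53 -> new Bin 4
Total bins used = 4

4


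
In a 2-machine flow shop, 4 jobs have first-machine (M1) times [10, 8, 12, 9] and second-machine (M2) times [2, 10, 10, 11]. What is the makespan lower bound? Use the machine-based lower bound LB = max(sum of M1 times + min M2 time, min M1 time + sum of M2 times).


LB1 = sum(M1 times) + min(M2 times) = 39 + 2 = 41
LB2 = min(M1 times) + sum(M2 times) = 8 + 33 = 41
Lower bound = max(LB1, LB2) = max(41, 41) = 41

41


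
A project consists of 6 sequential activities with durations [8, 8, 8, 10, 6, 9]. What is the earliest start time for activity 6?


Activity 6 starts after activities 1 through 5 complete.
Predecessor durations: [8, 8, 8, 10, 6]
ES = 8 + 8 + 8 + 10 + 6 = 40

40


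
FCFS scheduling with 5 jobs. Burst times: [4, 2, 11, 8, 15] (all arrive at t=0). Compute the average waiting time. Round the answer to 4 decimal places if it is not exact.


FCFS order (as given): [4, 2, 11, 8, 15]
Waiting times:
  Job 1: wait = 0
  Job 2: wait = 4
  Job 3: wait = 6
  Job 4: wait = 17
  Job 5: wait = 25
Sum of waiting times = 52
Average waiting time = 52/5 = 10.4

10.4


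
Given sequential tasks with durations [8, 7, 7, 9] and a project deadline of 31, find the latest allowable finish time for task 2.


LF(activity 2) = deadline - sum of successor durations
Successors: activities 3 through 4 with durations [7, 9]
Sum of successor durations = 16
LF = 31 - 16 = 15

15


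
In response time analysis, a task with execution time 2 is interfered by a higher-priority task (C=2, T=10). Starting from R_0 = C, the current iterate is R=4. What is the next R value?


R_next = C + ceil(R_prev / T_hp) * C_hp
ceil(4 / 10) = ceil(0.4) = 1
Interference = 1 * 2 = 2
R_next = 2 + 2 = 4
R_next = R_prev, so the iteration has converged (response time = 4).

4


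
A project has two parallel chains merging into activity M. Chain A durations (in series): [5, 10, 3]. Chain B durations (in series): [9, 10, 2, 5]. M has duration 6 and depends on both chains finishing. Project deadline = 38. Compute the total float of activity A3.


Forward pass: ES(A3) = sum of predecessors on chain A = 15
EF = ES + duration = 15 + 3 = 18
Backward pass: LF(M) = deadline = 38; LS(M) = 38 - 6 = 32
LF(A3) = LS(M) - sum(successors on chain A) = 32 - 0 = 32
LS = LF - duration = 32 - 3 = 29
Total float = LS - ES = 29 - 15 = 14

14


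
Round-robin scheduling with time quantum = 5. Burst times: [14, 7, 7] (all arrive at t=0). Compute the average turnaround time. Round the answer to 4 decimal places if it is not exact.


Time quantum = 5
Execution trace:
  J1 runs 5 units, time = 5
  J2 runs 5 units, time = 10
  J3 runs 5 units, time = 15
  J1 runs 5 units, time = 20
  J2 runs 2 units, time = 22
  J3 runs 2 units, time = 24
  J1 runs 4 units, time = 28
Finish times: [28, 22, 24]
Average turnaround = 74/3 = 24.6667

24.6667


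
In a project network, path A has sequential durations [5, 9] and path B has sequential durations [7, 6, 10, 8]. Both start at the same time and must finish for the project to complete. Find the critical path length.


Path A total = 5 + 9 = 14
Path B total = 7 + 6 + 10 + 8 = 31
Critical path = longest path = max(14, 31) = 31

31


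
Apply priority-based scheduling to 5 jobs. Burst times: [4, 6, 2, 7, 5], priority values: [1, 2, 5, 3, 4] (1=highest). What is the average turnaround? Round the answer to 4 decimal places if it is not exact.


Sort by priority (ascending = highest first):
Order: [(1, 4), (2, 6), (3, 7), (4, 5), (5, 2)]
Completion times:
  Priority 1, burst=4, C=4
  Priority 2, burst=6, C=10
  Priority 3, burst=7, C=17
  Priority 4, burst=5, C=22
  Priority 5, burst=2, C=24
Average turnaround = 77/5 = 15.4

15.4


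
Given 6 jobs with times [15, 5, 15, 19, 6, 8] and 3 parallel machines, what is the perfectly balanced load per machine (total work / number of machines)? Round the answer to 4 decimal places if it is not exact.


Total processing time = 15 + 5 + 15 + 19 + 6 + 8 = 68
Number of machines = 3
Ideal balanced load = 68 / 3 = 22.6667

22.6667


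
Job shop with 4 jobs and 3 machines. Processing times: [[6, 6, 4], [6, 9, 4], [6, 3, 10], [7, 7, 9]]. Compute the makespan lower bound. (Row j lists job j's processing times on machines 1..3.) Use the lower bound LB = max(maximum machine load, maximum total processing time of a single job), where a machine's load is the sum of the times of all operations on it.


Machine loads:
  Machine 1: 6 + 6 + 6 + 7 = 25
  Machine 2: 6 + 9 + 3 + 7 = 25
  Machine 3: 4 + 4 + 10 + 9 = 27
Max machine load = 27
Job totals:
  Job 1: 16
  Job 2: 19
  Job 3: 19
  Job 4: 23
Max job total = 23
Lower bound = max(27, 23) = 27

27


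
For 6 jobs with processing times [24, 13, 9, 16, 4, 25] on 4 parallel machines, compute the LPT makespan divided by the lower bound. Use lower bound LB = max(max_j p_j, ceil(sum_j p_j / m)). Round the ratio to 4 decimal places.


LPT order: [25, 24, 16, 13, 9, 4]
Machine loads after assignment: [25, 24, 20, 22]
LPT makespan = 25
Lower bound = max(max_job, ceil(total/4)) = max(25, 23) = 25
Ratio = 25 / 25 = 1.0

1.0


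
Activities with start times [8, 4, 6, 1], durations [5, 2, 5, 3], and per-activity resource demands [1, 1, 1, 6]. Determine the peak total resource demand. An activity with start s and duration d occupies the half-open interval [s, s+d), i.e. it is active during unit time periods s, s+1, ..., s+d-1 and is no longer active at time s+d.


Each activity i is active on [start_i, start_i + duration_i).
Compute total resource usage per time slot:
  t=0: active resources = [], total = 0
  t=1: active resources = [6], total = 6
  t=2: active resources = [6], total = 6
  t=3: active resources = [6], total = 6
  t=4: active resources = [1], total = 1
  t=5: active resources = [1], total = 1
  t=6: active resources = [1], total = 1
  t=7: active resources = [1], total = 1
  t=8: active resources = [1, 1], total = 2
  t=9: active resources = [1, 1], total = 2
  t=10: active resources = [1, 1], total = 2
  t=11: active resources = [1], total = 1
  t=12: active resources = [1], total = 1
Peak resource demand = 6

6


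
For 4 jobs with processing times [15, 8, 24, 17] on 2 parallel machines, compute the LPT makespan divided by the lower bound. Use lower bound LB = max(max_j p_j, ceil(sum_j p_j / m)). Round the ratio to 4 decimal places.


LPT order: [24, 17, 15, 8]
Machine loads after assignment: [32, 32]
LPT makespan = 32
Lower bound = max(max_job, ceil(total/2)) = max(24, 32) = 32
Ratio = 32 / 32 = 1.0

1.0


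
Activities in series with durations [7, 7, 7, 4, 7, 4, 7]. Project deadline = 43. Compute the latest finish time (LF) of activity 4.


LF(activity 4) = deadline - sum of successor durations
Successors: activities 5 through 7 with durations [7, 4, 7]
Sum of successor durations = 18
LF = 43 - 18 = 25

25


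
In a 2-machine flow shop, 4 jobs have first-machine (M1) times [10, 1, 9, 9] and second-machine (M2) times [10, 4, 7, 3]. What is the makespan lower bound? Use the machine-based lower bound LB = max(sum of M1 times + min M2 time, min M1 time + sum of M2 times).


LB1 = sum(M1 times) + min(M2 times) = 29 + 3 = 32
LB2 = min(M1 times) + sum(M2 times) = 1 + 24 = 25
Lower bound = max(LB1, LB2) = max(32, 25) = 32

32


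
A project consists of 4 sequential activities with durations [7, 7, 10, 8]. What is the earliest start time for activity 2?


Activity 2 starts after activities 1 through 1 complete.
Predecessor durations: [7]
ES = 7 = 7

7


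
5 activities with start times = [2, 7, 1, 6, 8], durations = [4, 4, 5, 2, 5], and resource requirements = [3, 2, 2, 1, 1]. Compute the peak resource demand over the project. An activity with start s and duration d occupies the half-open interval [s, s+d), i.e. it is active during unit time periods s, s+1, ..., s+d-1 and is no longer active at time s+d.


Each activity i is active on [start_i, start_i + duration_i).
Compute total resource usage per time slot:
  t=0: active resources = [], total = 0
  t=1: active resources = [2], total = 2
  t=2: active resources = [3, 2], total = 5
  t=3: active resources = [3, 2], total = 5
  t=4: active resources = [3, 2], total = 5
  t=5: active resources = [3, 2], total = 5
  t=6: active resources = [1], total = 1
  t=7: active resources = [2, 1], total = 3
  t=8: active resources = [2, 1], total = 3
  t=9: active resources = [2, 1], total = 3
  t=10: active resources = [2, 1], total = 3
  t=11: active resources = [1], total = 1
  t=12: active resources = [1], total = 1
Peak resource demand = 5

5


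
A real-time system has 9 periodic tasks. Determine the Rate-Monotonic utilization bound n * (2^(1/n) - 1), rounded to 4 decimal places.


Compute 2^(1/9) = 1.0800597389
Subtract 1: 1.0800597389 - 1 = 0.0800597389
Multiply by n: 9 * 0.0800597389 = 0.7205376501
Round to 4 dp: 0.7205

0.7205


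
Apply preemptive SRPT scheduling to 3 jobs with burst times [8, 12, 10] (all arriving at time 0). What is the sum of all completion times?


Since all jobs arrive at t=0, SRPT equals SPT ordering.
SPT order: [8, 10, 12]
Completion times:
  Job 1: p=8, C=8
  Job 2: p=10, C=18
  Job 3: p=12, C=30
Total completion time = 8 + 18 + 30 = 56

56


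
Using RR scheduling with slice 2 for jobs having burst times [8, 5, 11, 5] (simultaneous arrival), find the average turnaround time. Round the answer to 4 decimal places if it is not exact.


Time quantum = 2
Execution trace:
  J1 runs 2 units, time = 2
  J2 runs 2 units, time = 4
  J3 runs 2 units, time = 6
  J4 runs 2 units, time = 8
  J1 runs 2 units, time = 10
  J2 runs 2 units, time = 12
  J3 runs 2 units, time = 14
  J4 runs 2 units, time = 16
  J1 runs 2 units, time = 18
  J2 runs 1 units, time = 19
  J3 runs 2 units, time = 21
  J4 runs 1 units, time = 22
  J1 runs 2 units, time = 24
  J3 runs 2 units, time = 26
  J3 runs 2 units, time = 28
  J3 runs 1 units, time = 29
Finish times: [24, 19, 29, 22]
Average turnaround = 94/4 = 23.5

23.5


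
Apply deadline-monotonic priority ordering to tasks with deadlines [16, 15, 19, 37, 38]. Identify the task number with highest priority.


Sort tasks by relative deadline (ascending):
  Task 2: deadline = 15
  Task 1: deadline = 16
  Task 3: deadline = 19
  Task 4: deadline = 37
  Task 5: deadline = 38
Priority order (highest first): [2, 1, 3, 4, 5]
Highest priority task = 2

2


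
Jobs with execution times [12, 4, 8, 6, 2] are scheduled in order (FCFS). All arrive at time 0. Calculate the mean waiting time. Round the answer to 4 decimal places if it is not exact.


FCFS order (as given): [12, 4, 8, 6, 2]
Waiting times:
  Job 1: wait = 0
  Job 2: wait = 12
  Job 3: wait = 16
  Job 4: wait = 24
  Job 5: wait = 30
Sum of waiting times = 82
Average waiting time = 82/5 = 16.4

16.4


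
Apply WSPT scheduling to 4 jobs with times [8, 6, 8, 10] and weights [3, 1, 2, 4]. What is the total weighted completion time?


Compute p/w ratios and sort ascending (WSPT): [(10, 4), (8, 3), (8, 2), (6, 1)]
Compute weighted completion times:
  Job (p=10,w=4): C=10, w*C=4*10=40
  Job (p=8,w=3): C=18, w*C=3*18=54
  Job (p=8,w=2): C=26, w*C=2*26=52
  Job (p=6,w=1): C=32, w*C=1*32=32
Total weighted completion time = 178

178


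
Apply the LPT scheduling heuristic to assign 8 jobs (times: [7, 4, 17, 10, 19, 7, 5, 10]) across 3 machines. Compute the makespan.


Sort jobs in decreasing order (LPT): [19, 17, 10, 10, 7, 7, 5, 4]
Assign each job to the least loaded machine:
  Machine 1: jobs [19, 7], load = 26
  Machine 2: jobs [17, 7, 4], load = 28
  Machine 3: jobs [10, 10, 5], load = 25
Makespan = max load = 28

28


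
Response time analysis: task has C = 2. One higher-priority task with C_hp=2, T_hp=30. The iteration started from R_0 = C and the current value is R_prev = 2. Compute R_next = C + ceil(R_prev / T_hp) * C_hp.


R_next = C + ceil(R_prev / T_hp) * C_hp
ceil(2 / 30) = ceil(0.0667) = 1
Interference = 1 * 2 = 2
R_next = 2 + 2 = 4

4


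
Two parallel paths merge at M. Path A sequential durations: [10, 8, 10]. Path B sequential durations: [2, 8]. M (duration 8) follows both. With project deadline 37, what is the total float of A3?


Forward pass: ES(A3) = sum of predecessors on chain A = 18
EF = ES + duration = 18 + 10 = 28
Backward pass: LF(M) = deadline = 37; LS(M) = 37 - 8 = 29
LF(A3) = LS(M) - sum(successors on chain A) = 29 - 0 = 29
LS = LF - duration = 29 - 10 = 19
Total float = LS - ES = 19 - 18 = 1

1


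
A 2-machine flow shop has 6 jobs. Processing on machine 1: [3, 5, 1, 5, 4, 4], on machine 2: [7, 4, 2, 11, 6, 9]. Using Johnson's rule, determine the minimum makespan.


Apply Johnson's rule:
  Group 1 (a <= b): [(3, 1, 2), (1, 3, 7), (5, 4, 6), (6, 4, 9), (4, 5, 11)]
  Group 2 (a > b): [(2, 5, 4)]
Optimal job order: [3, 1, 5, 6, 4, 2]
Schedule:
  Job 3: M1 done at 1, M2 done at 3
  Job 1: M1 done at 4, M2 done at 11
  Job 5: M1 done at 8, M2 done at 17
  Job 6: M1 done at 12, M2 done at 26
  Job 4: M1 done at 17, M2 done at 37
  Job 2: M1 done at 22, M2 done at 41
Makespan = 41

41


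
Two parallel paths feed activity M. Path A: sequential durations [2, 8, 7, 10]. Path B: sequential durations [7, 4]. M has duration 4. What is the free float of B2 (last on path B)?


ES(B2) = sum of predecessors on chain B = 7
EF(B2) = ES + duration = 7 + 4 = 11
Successor of B2 is M. ES(M) = max(sum(A), sum(B)) = max(27, 11) = 27
Free float = ES(successor) - EF(current) = 27 - 11 = 16

16


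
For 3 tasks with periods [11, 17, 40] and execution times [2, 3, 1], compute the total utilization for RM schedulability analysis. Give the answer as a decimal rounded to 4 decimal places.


Compute individual utilizations (exact fractions):
  Task 1: C/T = 2/11 (approx. 0.1818)
  Task 2: C/T = 3/17 (approx. 0.1765)
  Task 3: C/T = 1/40 (approx. 0.025)
Total utilization U = 2/11 + 3/17 + 1/40 = 2867/7480
Rounded to 4 decimal places: U = 0.3833
RM (Liu & Layland) bound for 3 tasks = 0.779763; compare with U = 2867/7480 (approx. 0.383289)
U <= bound, so schedulable by RM sufficient condition.

0.3833


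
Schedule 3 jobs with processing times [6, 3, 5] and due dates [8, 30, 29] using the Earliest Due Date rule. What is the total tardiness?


Sort by due date (EDD order): [(6, 8), (5, 29), (3, 30)]
Compute completion times and tardiness:
  Job 1: p=6, d=8, C=6, tardiness=max(0,6-8)=0
  Job 2: p=5, d=29, C=11, tardiness=max(0,11-29)=0
  Job 3: p=3, d=30, C=14, tardiness=max(0,14-30)=0
Total tardiness = 0

0


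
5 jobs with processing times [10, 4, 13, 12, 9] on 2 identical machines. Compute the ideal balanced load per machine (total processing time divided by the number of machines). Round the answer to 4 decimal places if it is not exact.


Total processing time = 10 + 4 + 13 + 12 + 9 = 48
Number of machines = 2
Ideal balanced load = 48 / 2 = 24.0

24.0


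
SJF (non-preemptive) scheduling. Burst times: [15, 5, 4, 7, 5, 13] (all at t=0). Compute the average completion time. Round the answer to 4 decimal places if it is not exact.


SJF order (ascending): [4, 5, 5, 7, 13, 15]
Completion times:
  Job 1: burst=4, C=4
  Job 2: burst=5, C=9
  Job 3: burst=5, C=14
  Job 4: burst=7, C=21
  Job 5: burst=13, C=34
  Job 6: burst=15, C=49
Average completion = 131/6 = 21.8333

21.8333


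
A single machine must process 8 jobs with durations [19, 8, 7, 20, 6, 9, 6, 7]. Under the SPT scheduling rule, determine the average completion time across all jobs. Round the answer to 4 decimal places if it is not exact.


Sort jobs by processing time (SPT order): [6, 6, 7, 7, 8, 9, 19, 20]
Compute completion times sequentially:
  Job 1: processing = 6, completes at 6
  Job 2: processing = 6, completes at 12
  Job 3: processing = 7, completes at 19
  Job 4: processing = 7, completes at 26
  Job 5: processing = 8, completes at 34
  Job 6: processing = 9, completes at 43
  Job 7: processing = 19, completes at 62
  Job 8: processing = 20, completes at 82
Sum of completion times = 284
Average completion time = 284/8 = 35.5

35.5


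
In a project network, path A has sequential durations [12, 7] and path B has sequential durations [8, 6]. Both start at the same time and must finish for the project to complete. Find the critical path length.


Path A total = 12 + 7 = 19
Path B total = 8 + 6 = 14
Critical path = longest path = max(19, 14) = 19

19


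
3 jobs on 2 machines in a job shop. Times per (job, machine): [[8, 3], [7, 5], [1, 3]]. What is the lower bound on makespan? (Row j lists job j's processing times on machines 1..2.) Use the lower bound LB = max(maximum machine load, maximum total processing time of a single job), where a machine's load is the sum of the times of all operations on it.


Machine loads:
  Machine 1: 8 + 7 + 1 = 16
  Machine 2: 3 + 5 + 3 = 11
Max machine load = 16
Job totals:
  Job 1: 11
  Job 2: 12
  Job 3: 4
Max job total = 12
Lower bound = max(16, 12) = 16

16


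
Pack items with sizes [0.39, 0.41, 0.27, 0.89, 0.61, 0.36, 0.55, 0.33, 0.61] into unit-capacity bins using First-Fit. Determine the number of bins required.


Place items sequentially using First-Fit:
  Item 0.39 -> new Bin 1
  Item 0.41 -> Bin 1 (now 0.8)
  Item 0.27 -> new Bin 2
  Item 0.89 -> new Bin 3
  Item 0.61 -> Bin 2 (now 0.88)
  Item 0.36 -> new Bin 4
  Item 0.55 -> Bin 4 (now 0.91)
  Item 0.33 -> new Bin 5
  Item 0.61 -> Bin 5 (now 0.94)
Total bins used = 5

5


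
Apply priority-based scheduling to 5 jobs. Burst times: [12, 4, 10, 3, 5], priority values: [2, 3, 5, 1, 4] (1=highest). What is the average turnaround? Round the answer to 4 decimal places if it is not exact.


Sort by priority (ascending = highest first):
Order: [(1, 3), (2, 12), (3, 4), (4, 5), (5, 10)]
Completion times:
  Priority 1, burst=3, C=3
  Priority 2, burst=12, C=15
  Priority 3, burst=4, C=19
  Priority 4, burst=5, C=24
  Priority 5, burst=10, C=34
Average turnaround = 95/5 = 19.0

19.0


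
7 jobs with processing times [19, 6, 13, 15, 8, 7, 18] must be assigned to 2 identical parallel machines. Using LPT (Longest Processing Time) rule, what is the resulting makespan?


Sort jobs in decreasing order (LPT): [19, 18, 15, 13, 8, 7, 6]
Assign each job to the least loaded machine:
  Machine 1: jobs [19, 13, 8, 6], load = 46
  Machine 2: jobs [18, 15, 7], load = 40
Makespan = max load = 46

46


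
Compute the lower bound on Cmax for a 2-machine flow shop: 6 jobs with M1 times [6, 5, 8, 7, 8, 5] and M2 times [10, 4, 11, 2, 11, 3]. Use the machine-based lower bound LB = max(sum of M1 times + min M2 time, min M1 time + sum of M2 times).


LB1 = sum(M1 times) + min(M2 times) = 39 + 2 = 41
LB2 = min(M1 times) + sum(M2 times) = 5 + 41 = 46
Lower bound = max(LB1, LB2) = max(41, 46) = 46

46


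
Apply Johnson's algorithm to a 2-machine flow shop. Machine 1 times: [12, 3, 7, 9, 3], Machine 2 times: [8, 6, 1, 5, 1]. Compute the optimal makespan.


Apply Johnson's rule:
  Group 1 (a <= b): [(2, 3, 6)]
  Group 2 (a > b): [(1, 12, 8), (4, 9, 5), (3, 7, 1), (5, 3, 1)]
Optimal job order: [2, 1, 4, 3, 5]
Schedule:
  Job 2: M1 done at 3, M2 done at 9
  Job 1: M1 done at 15, M2 done at 23
  Job 4: M1 done at 24, M2 done at 29
  Job 3: M1 done at 31, M2 done at 32
  Job 5: M1 done at 34, M2 done at 35
Makespan = 35

35


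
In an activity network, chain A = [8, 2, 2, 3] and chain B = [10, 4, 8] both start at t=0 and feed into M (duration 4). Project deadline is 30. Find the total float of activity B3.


Forward pass: ES(B3) = sum of predecessors on chain B = 14
EF = ES + duration = 14 + 8 = 22
Backward pass: LF(M) = deadline = 30; LS(M) = 30 - 4 = 26
LF(B3) = LS(M) - sum(successors on chain B) = 26 - 0 = 26
LS = LF - duration = 26 - 8 = 18
Total float = LS - ES = 18 - 14 = 4

4


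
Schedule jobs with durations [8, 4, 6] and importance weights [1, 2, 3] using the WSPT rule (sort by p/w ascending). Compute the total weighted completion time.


Compute p/w ratios and sort ascending (WSPT): [(4, 2), (6, 3), (8, 1)]
Compute weighted completion times:
  Job (p=4,w=2): C=4, w*C=2*4=8
  Job (p=6,w=3): C=10, w*C=3*10=30
  Job (p=8,w=1): C=18, w*C=1*18=18
Total weighted completion time = 56

56


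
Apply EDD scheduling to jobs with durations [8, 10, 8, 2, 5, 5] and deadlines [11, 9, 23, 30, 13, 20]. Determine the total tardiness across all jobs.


Sort by due date (EDD order): [(10, 9), (8, 11), (5, 13), (5, 20), (8, 23), (2, 30)]
Compute completion times and tardiness:
  Job 1: p=10, d=9, C=10, tardiness=max(0,10-9)=1
  Job 2: p=8, d=11, C=18, tardiness=max(0,18-11)=7
  Job 3: p=5, d=13, C=23, tardiness=max(0,23-13)=10
  Job 4: p=5, d=20, C=28, tardiness=max(0,28-20)=8
  Job 5: p=8, d=23, C=36, tardiness=max(0,36-23)=13
  Job 6: p=2, d=30, C=38, tardiness=max(0,38-30)=8
Total tardiness = 47

47


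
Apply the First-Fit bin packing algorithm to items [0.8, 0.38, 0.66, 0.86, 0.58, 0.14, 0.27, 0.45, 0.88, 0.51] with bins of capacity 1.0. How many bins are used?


Place items sequentially using First-Fit:
  Item 0.8 -> new Bin 1
  Item 0.38 -> new Bin 2
  Item 0.66 -> new Bin 3
  Item 0.86 -> new Bin 4
  Item 0.58 -> Bin 2 (now 0.96)
  Item 0.14 -> Bin 1 (now 0.94)
  Item 0.27 -> Bin 3 (now 0.93)
  Item 0.45 -> new Bin 5
  Item 0.88 -> new Bin 6
  Item 0.51 -> Bin 5 (now 0.96)
Total bins used = 6

6


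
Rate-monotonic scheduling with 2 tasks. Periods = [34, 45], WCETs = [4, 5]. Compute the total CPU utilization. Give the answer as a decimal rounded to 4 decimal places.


Compute individual utilizations (exact fractions):
  Task 1: C/T = 4/34 = 2/17 (approx. 0.1176)
  Task 2: C/T = 5/45 = 1/9 (approx. 0.1111)
Total utilization U = 2/17 + 1/9 = 35/153
Rounded to 4 decimal places: U = 0.2288
RM (Liu & Layland) bound for 2 tasks = 0.828427; compare with U = 35/153 (approx. 0.228758)
U <= bound, so schedulable by RM sufficient condition.

0.2288


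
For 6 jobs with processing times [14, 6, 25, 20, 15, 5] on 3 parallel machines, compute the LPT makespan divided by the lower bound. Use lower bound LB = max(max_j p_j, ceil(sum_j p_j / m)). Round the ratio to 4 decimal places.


LPT order: [25, 20, 15, 14, 6, 5]
Machine loads after assignment: [30, 26, 29]
LPT makespan = 30
Lower bound = max(max_job, ceil(total/3)) = max(25, 29) = 29
Ratio = 30 / 29 = 1.0345

1.0345


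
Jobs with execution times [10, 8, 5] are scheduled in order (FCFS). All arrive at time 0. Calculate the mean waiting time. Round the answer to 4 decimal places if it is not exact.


FCFS order (as given): [10, 8, 5]
Waiting times:
  Job 1: wait = 0
  Job 2: wait = 10
  Job 3: wait = 18
Sum of waiting times = 28
Average waiting time = 28/3 = 9.3333

9.3333
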